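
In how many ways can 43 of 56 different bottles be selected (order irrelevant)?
C(56,43) = 56!/(43!×13!) = 1889912732400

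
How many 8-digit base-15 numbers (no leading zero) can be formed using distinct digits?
First digit: 14 choices (nonzero). Then descending: 14 × 14 × 13 × 12 × 11 × 10 × 9 × 8 = 242161920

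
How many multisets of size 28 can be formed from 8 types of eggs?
C(28+8-1, 8-1) = C(35, 7) = 6724520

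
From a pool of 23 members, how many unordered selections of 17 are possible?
C(23,17) = 23!/(17!×6!) = 100947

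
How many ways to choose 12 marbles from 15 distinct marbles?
C(15,12) = 15!/(12!×3!) = 455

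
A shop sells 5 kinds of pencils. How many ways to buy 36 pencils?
C(36+5-1, 5-1) = C(40, 4) = 91390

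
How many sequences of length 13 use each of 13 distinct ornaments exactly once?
13! = 6227020800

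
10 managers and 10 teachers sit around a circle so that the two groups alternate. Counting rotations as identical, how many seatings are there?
Fix one of the managers: (10-1)! ways for the remaining managers, × 10! ways for the teachers = 362880 × 3628800 = 1316818944000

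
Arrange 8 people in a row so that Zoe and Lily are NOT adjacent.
Total - adjacent = 8! - (8-1)!×2 = 40320 - 10080 = 30240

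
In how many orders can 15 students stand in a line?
15! = 1307674368000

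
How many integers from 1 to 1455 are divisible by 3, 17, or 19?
⌊1455/3⌋+⌊1455/17⌋+⌊1455/19⌋ - ⌊1455/51⌋-⌊1455/57⌋-⌊1455/323⌋ + ⌊1455/969⌋ = 485+85+76 - 28-25-4 + 1 = 590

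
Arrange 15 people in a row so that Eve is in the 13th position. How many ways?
Fix one position: (15-1)! = 87178291200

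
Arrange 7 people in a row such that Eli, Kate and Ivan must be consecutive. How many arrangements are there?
Treat the 3 as one block: (7-3+1)! × 3! = 120 × 6 = 720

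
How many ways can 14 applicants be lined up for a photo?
14! = 87178291200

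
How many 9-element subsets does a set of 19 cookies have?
C(19,9) = 19!/(9!×10!) = 92378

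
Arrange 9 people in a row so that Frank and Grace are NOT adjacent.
Total - adjacent = 9! - (9-1)!×2 = 362880 - 80640 = 282240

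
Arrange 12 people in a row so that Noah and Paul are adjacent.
Treat as block: (12-1)! × 2! = 39916800 × 2 = 79833600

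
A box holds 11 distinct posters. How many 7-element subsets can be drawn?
C(11,7) = 11!/(7!×4!) = 330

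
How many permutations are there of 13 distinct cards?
13! = 6227020800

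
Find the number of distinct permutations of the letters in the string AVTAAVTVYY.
10! / (3! × 2! × 2! × 3!) = 25200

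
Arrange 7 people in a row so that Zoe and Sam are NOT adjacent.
Total - adjacent = 7! - (7-1)!×2 = 5040 - 1440 = 3600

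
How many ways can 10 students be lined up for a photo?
10! = 3628800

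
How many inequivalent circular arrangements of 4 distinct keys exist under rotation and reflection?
(4-1)!/2 = 6/2 = 3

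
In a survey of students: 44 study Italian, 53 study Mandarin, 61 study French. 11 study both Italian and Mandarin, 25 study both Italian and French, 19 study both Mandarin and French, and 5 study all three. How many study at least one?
|A∪B∪C| = 44+53+61-11-25-19+5 = 108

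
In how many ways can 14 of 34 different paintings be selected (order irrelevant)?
C(34,14) = 34!/(14!×20!) = 1391975640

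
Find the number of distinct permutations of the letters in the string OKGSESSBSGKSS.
13! / (6! × 2! × 1! × 1! × 2! × 1!) = 2162160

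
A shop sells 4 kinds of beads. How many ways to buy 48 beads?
C(48+4-1, 4-1) = C(51, 3) = 20825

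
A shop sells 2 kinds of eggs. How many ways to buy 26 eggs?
C(26+2-1, 2-1) = C(27, 1) = 27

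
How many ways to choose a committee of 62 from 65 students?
C(65,62) = 65!/(62!×3!) = 43680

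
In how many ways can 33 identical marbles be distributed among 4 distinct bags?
C(33+4-1, 4-1) = C(36, 3) = 7140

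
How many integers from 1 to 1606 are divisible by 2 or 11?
⌊1606/2⌋ + ⌊1606/11⌋ - ⌊1606/22⌋ = 803 + 146 - 73 = 876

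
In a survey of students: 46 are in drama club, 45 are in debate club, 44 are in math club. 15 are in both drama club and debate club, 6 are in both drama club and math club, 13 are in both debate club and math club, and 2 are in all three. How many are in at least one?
|A∪B∪C| = 46+45+44-15-6-13+2 = 103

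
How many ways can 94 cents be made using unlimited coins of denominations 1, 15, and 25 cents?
Coefficient of x^94 in 1/(1-x^1) · 1/(1-x^15) · 1/(1-x^25). Case on j = number of 25-cent coins (j = 0..3); remainder r = 94 - 25j is made from {1,15} in ⌊r/15⌋+1 ways. r = 94, 69, 44, 19 → 7 + 5 + 3 + 2 = 17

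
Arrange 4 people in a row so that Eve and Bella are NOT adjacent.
Total - adjacent = 4! - (4-1)!×2 = 24 - 12 = 12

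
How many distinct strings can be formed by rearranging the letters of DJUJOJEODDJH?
12! / (1! × 3! × 1! × 2! × 1! × 4!) = 1663200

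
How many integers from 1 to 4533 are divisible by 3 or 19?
⌊4533/3⌋ + ⌊4533/19⌋ - ⌊4533/57⌋ = 1511 + 238 - 79 = 1670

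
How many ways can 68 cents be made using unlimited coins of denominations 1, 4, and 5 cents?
Coefficient of x^68 in 1/(1-x^1) · 1/(1-x^4) · 1/(1-x^5). Case on j = number of 5-cent coins (j = 0..13); remainder r = 68 - 5j is made from {1,4} in ⌊r/4⌋+1 ways. r = 68, 63, 58, 53, 48, 43, 38, 33, 28, 23, 18, 13, 8, 3 → 18 + 16 + 15 + 14 + 13 + 11 + 10 + 9 + 8 + 6 + 5 + 4 + 3 + 1 = 133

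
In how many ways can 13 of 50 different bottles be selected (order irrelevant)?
C(50,13) = 50!/(13!×37!) = 354860518600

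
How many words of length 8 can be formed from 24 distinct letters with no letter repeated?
P(24,8) = 24!/(24-8)! = 29654190720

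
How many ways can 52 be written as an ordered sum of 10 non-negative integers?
C(52+10-1, 10-1) = C(61, 9) = 17341763505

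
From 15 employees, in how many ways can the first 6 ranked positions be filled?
P(15,6) = 15!/(15-6)! = 3603600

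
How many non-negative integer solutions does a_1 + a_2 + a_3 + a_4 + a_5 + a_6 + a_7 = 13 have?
C(13+7-1, 7-1) = C(19, 6) = 27132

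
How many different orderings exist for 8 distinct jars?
8! = 40320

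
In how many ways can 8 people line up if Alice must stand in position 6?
Fix one position: (8-1)! = 5040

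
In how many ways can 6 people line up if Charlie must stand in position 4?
Fix one position: (6-1)! = 120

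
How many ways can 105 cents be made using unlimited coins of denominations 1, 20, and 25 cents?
Coefficient of x^105 in 1/(1-x^1) · 1/(1-x^20) · 1/(1-x^25). Case on j = number of 25-cent coins (j = 0..4); remainder r = 105 - 25j is made from {1,20} in ⌊r/20⌋+1 ways. r = 105, 80, 55, 30, 5 → 6 + 5 + 3 + 2 + 1 = 17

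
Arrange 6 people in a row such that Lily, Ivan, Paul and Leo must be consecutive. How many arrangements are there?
Treat the 4 as one block: (6-4+1)! × 4! = 6 × 24 = 144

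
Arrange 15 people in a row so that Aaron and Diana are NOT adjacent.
Total - adjacent = 15! - (15-1)!×2 = 1307674368000 - 174356582400 = 1133317785600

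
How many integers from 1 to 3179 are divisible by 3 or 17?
⌊3179/3⌋ + ⌊3179/17⌋ - ⌊3179/51⌋ = 1059 + 187 - 62 = 1184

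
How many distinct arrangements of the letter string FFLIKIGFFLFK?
12! / (5! × 1! × 2! × 2! × 2!) = 498960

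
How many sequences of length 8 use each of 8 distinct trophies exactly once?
8! = 40320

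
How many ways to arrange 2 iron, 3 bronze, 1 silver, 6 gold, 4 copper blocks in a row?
16! / (2! × 3! × 1! × 6! × 4!) = 100900800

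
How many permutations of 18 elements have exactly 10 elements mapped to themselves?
Choose the 10 fixed points C(18,10) = 43758, derange the rest: !8 = Σ_{j=0}^{8} (-1)^j·8!/j! = 40320 - 40320 + 20160 - 6720 + 1680 - 336 + 56 - 8 + 1 = 14833. Product = 43758 × 14833 = 649062414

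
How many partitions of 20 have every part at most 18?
Let r_j(i) = number of partitions of i into parts ≤ j, for i = 0..20. r_1(i) = 1 for all i; r_j(i) = r_{j-1}(i) + r_j(i-j). Rows j = 2..18: ≤2: 1 1 2 2 3 3 4 4 5 5 6 6 7 7 8 8 9 9 10 10 11; ≤3: 1 1 2 3 4 5 7 8 10 12 14 16 19 21 24 27 30 33 37 40 44; ≤4: 1 1 2 3 5 6 9 11 15 18 23 27 34 39 47 54 64 72 84 94 108; ≤5: 1 1 2 3 5 7 10 13 18 23 30 37 47 57 70 84 101 119 141 164 192; ≤6: 1 1 2 3 5 7 11 14 20 26 35 44 58 71 90 110 136 163 199 235 282; ≤7: 1 1 2 3 5 7 11 15 21 28 38 49 65 82 105 131 164 201 248 300 364; ≤8: 1 1 2 3 5 7 11 15 22 29 40 52 70 89 116 146 186 230 288 352 434; ≤9: 1 1 2 3 5 7 11 15 22 30 41 54 73 94 123 157 201 252 318 393 488; ≤10: 1 1 2 3 5 7 11 15 22 30 42 55 75 97 128 164 212 267 340 423 530; ≤11: 1 1 2 3 5 7 11 15 22 30 42 56 76 99 131 169 219 278 355 445 560; ≤12: 1 1 2 3 5 7 11 15 22 30 42 56 77 100 133 172 224 285 366 460 582; ≤13: 1 1 2 3 5 7 11 15 22 30 42 56 77 101 134 174 227 290 373 471 597; ≤14: 1 1 2 3 5 7 11 15 22 30 42 56 77 101 135 175 229 293 378 478 608; ≤15: 1 1 2 3 5 7 11 15 22 30 42 56 77 101 135 176 230 295 381 483 615; ≤16: 1 1 2 3 5 7 11 15 22 30 42 56 77 101 135 176 231 296 383 486 620; ≤17: 1 1 2 3 5 7 11 15 22 30 42 56 77 101 135 176 231 297 384 488 623; ≤18: 1 1 2 3 5 7 11 15 22 30 42 56 77 101 135 176 231 297 385 489 625. r_18(20) = 625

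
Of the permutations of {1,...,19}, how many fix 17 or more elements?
Exactly j fixed points: C(19,j)·!(19-j); sum over j ≥ 17 (derangement numbers via !m = (m-1)·(!(m-1) + !(m-2)): !0..!2 = 1, 0, 1). Σ_{j=17}^{19} C(19,j)·!(19-j) = C(19,17)·!2 + C(19,18)·!1 + C(19,19)·!0 = 171·1 + 19·0 + 1·1 = 172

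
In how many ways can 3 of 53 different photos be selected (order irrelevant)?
C(53,3) = 53!/(3!×50!) = 23426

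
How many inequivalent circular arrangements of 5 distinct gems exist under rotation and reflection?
(5-1)!/2 = 24/2 = 12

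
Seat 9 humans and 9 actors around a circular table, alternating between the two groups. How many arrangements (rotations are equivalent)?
Fix one of the humans: (9-1)! ways for the remaining humans, × 9! ways for the actors = 40320 × 362880 = 14631321600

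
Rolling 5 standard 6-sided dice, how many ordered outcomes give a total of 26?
Coefficient of x^26 in (x + x² + ... + x^6)^5. By inclusion-exclusion on dice exceeding 6: Σ_j (-1)^j C(5,j)·C(26-1-6j, 4) = C(5,0)·C(25,4) - C(5,1)·C(19,4) + C(5,2)·C(13,4) - C(5,3)·C(7,4) = 1·12650 - 5·3876 + 10·715 - 10·35 = 70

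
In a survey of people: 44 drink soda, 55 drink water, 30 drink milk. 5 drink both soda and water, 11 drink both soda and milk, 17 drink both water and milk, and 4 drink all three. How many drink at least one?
|A∪B∪C| = 44+55+30-5-11-17+4 = 100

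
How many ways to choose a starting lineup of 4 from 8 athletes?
C(8,4) = 8!/(4!×4!) = 70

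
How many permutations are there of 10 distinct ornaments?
10! = 3628800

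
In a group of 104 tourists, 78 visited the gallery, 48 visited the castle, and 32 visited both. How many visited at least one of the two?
|A∪B| = |A| + |B| - |A∩B| = 78 + 48 - 32 = 94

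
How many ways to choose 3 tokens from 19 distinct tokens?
C(19,3) = 19!/(3!×16!) = 969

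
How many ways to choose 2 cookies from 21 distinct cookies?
C(21,2) = 21!/(2!×19!) = 210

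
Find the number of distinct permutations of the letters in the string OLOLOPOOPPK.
11! / (2! × 3! × 5! × 1!) = 27720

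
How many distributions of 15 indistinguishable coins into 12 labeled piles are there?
C(15+12-1, 12-1) = C(26, 11) = 7726160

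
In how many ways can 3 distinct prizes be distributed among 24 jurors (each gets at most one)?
P(24,3) = 24!/(24-3)! = 12144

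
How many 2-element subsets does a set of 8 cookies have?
C(8,2) = 8!/(2!×6!) = 28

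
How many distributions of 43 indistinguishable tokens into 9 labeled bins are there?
C(43+9-1, 9-1) = C(51, 8) = 636763050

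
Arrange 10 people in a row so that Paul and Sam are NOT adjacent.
Total - adjacent = 10! - (10-1)!×2 = 3628800 - 725760 = 2903040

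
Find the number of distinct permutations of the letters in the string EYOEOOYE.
8! / (3! × 3! × 2!) = 560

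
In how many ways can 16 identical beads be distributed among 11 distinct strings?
C(16+11-1, 11-1) = C(26, 10) = 5311735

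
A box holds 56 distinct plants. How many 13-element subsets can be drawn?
C(56,13) = 56!/(13!×43!) = 1889912732400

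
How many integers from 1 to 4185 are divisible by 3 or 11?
⌊4185/3⌋ + ⌊4185/11⌋ - ⌊4185/33⌋ = 1395 + 380 - 126 = 1649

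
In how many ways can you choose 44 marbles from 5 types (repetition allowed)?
C(44+5-1, 5-1) = C(48, 4) = 194580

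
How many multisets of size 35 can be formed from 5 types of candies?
C(35+5-1, 5-1) = C(39, 4) = 82251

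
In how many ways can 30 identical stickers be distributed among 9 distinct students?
C(30+9-1, 9-1) = C(38, 8) = 48903492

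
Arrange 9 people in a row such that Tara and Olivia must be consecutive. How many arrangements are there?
Treat the 2 as one block: (9-2+1)! × 2! = 40320 × 2 = 80640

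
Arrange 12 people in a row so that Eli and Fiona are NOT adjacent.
Total - adjacent = 12! - (12-1)!×2 = 479001600 - 79833600 = 399168000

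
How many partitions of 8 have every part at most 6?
Let r_j(i) = number of partitions of i into parts ≤ j, for i = 0..8. r_1(i) = 1 for all i; r_j(i) = r_{j-1}(i) + r_j(i-j). Rows j = 2..6: ≤2: 1 1 2 2 3 3 4 4 5; ≤3: 1 1 2 3 4 5 7 8 10; ≤4: 1 1 2 3 5 6 9 11 15; ≤5: 1 1 2 3 5 7 10 13 18; ≤6: 1 1 2 3 5 7 11 14 20. r_6(8) = 20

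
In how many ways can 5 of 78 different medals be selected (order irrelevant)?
C(78,5) = 78!/(5!×73!) = 21111090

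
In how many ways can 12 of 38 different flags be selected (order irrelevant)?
C(38,12) = 38!/(12!×26!) = 2707475148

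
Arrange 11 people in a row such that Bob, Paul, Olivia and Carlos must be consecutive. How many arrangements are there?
Treat the 4 as one block: (11-4+1)! × 4! = 40320 × 24 = 967680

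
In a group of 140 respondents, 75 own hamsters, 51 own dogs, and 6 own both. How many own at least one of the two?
|A∪B| = |A| + |B| - |A∩B| = 75 + 51 - 6 = 120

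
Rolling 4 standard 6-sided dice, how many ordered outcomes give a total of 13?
Coefficient of x^13 in (x + x² + ... + x^6)^4. By inclusion-exclusion on dice exceeding 6: Σ_j (-1)^j C(4,j)·C(13-1-6j, 3) = C(4,0)·C(12,3) - C(4,1)·C(6,3) = 1·220 - 4·20 = 140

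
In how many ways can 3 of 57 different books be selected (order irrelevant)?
C(57,3) = 57!/(3!×54!) = 29260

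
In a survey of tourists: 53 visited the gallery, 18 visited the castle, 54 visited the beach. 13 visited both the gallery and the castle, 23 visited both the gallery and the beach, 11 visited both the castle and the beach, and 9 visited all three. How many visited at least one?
|A∪B∪C| = 53+18+54-13-23-11+9 = 87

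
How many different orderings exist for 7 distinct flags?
7! = 5040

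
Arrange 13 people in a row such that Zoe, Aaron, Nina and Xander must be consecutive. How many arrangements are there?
Treat the 4 as one block: (13-4+1)! × 4! = 3628800 × 24 = 87091200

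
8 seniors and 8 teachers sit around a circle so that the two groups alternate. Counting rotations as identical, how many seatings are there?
Fix one of the seniors: (8-1)! ways for the remaining seniors, × 8! ways for the teachers = 5040 × 40320 = 203212800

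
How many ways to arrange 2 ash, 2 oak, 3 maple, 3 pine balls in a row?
10! / (2! × 2! × 3! × 3!) = 25200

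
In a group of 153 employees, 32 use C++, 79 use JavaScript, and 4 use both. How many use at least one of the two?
|A∪B| = |A| + |B| - |A∩B| = 32 + 79 - 4 = 107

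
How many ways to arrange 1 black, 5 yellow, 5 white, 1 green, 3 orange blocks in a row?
15! / (1! × 5! × 5! × 1! × 3!) = 15135120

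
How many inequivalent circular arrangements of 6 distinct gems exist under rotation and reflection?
(6-1)!/2 = 120/2 = 60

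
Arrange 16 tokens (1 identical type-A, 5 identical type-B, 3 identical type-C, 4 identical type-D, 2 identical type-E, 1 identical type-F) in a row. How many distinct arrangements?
16! / (1! × 5! × 3! × 4! × 2! × 1!) = 605404800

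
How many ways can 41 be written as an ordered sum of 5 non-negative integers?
C(41+5-1, 5-1) = C(45, 4) = 148995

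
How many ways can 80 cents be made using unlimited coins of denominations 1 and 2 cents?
Coefficient of x^80 in 1/(1-x^1) · 1/(1-x^2). Use j coins of 2 for j = 0..⌊80/2⌋ = 40, the rest in 1s: 40 + 1 = 41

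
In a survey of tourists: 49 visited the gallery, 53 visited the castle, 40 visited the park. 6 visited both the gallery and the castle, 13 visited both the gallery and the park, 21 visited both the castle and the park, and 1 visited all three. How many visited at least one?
|A∪B∪C| = 49+53+40-6-13-21+1 = 103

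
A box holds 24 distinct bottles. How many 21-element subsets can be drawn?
C(24,21) = 24!/(21!×3!) = 2024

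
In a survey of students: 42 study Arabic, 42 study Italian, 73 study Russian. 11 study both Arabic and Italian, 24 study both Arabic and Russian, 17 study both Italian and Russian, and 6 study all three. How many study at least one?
|A∪B∪C| = 42+42+73-11-24-17+6 = 111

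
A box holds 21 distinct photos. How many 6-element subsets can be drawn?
C(21,6) = 21!/(6!×15!) = 54264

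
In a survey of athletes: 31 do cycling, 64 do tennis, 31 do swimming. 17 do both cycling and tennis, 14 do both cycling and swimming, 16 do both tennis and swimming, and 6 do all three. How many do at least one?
|A∪B∪C| = 31+64+31-17-14-16+6 = 85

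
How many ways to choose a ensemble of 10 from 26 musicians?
C(26,10) = 26!/(10!×16!) = 5311735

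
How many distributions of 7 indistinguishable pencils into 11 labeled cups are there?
C(7+11-1, 11-1) = C(17, 10) = 19448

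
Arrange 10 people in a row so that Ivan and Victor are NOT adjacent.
Total - adjacent = 10! - (10-1)!×2 = 3628800 - 725760 = 2903040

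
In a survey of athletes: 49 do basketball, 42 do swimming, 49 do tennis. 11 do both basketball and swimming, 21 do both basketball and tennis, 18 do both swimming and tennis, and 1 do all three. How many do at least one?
|A∪B∪C| = 49+42+49-11-21-18+1 = 91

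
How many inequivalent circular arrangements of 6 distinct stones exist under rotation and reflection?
(6-1)!/2 = 120/2 = 60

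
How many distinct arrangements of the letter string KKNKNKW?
7! / (2! × 4! × 1!) = 105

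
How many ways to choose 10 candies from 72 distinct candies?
C(72,10) = 72!/(10!×62!) = 536211932256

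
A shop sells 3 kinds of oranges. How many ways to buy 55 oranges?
C(55+3-1, 3-1) = C(57, 2) = 1596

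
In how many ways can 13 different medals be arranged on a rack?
13! = 6227020800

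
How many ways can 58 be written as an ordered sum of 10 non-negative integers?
C(58+10-1, 10-1) = C(67, 9) = 42757703560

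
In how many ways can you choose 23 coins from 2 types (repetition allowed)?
C(23+2-1, 2-1) = C(24, 1) = 24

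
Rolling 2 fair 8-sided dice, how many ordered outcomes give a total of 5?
Coefficient of x^5 in (x + x² + ... + x^8)^2. By inclusion-exclusion on dice exceeding 8: Σ_j (-1)^j C(2,j)·C(5-1-8j, 1) = C(2,0)·C(4,1) = 1·4 = 4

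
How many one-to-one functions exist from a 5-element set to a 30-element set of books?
P(30,5) = 30!/(30-5)! = 17100720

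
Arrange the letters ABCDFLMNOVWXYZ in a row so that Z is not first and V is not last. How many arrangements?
By inclusion-exclusion: 14! - 2×(14-1)! + (14-2)! = 87178291200 - 12454041600 + 479001600 = 75203251200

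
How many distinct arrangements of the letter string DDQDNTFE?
8! / (1! × 1! × 1! × 3! × 1! × 1!) = 6720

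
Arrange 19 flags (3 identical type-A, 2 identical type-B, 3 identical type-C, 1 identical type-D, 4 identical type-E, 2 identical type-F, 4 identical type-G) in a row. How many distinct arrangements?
19! / (3! × 2! × 3! × 1! × 4! × 2! × 4!) = 1466593128000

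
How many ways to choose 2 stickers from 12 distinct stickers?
C(12,2) = 12!/(2!×10!) = 66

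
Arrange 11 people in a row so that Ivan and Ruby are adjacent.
Treat as block: (11-1)! × 2! = 3628800 × 2 = 7257600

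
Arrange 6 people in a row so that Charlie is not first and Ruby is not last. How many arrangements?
By inclusion-exclusion: 6! - 2×(6-1)! + (6-2)! = 720 - 240 + 24 = 504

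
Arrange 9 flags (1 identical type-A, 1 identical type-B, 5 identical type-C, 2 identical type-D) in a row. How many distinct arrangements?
9! / (1! × 1! × 5! × 2!) = 1512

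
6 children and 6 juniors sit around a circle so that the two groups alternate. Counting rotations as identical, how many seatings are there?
Fix one of the children: (6-1)! ways for the remaining children, × 6! ways for the juniors = 120 × 720 = 86400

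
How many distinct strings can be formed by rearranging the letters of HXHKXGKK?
8! / (2! × 2! × 3! × 1!) = 1680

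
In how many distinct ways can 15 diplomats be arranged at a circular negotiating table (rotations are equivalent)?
Circular: fix one position, arrange the rest. (15-1)! = 87178291200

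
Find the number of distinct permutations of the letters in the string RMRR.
4! / (1! × 3!) = 4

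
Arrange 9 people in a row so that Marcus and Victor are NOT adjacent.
Total - adjacent = 9! - (9-1)!×2 = 362880 - 80640 = 282240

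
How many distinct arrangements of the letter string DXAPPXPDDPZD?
12! / (4! × 1! × 2! × 1! × 4!) = 415800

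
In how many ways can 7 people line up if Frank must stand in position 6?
Fix one position: (7-1)! = 720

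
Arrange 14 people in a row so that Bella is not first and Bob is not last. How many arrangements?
By inclusion-exclusion: 14! - 2×(14-1)! + (14-2)! = 87178291200 - 12454041600 + 479001600 = 75203251200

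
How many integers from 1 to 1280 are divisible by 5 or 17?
⌊1280/5⌋ + ⌊1280/17⌋ - ⌊1280/85⌋ = 256 + 75 - 15 = 316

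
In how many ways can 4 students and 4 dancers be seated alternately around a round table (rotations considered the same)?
Fix one of the students: (4-1)! ways for the remaining students, × 4! ways for the dancers = 6 × 24 = 144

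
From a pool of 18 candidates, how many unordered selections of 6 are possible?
C(18,6) = 18!/(6!×12!) = 18564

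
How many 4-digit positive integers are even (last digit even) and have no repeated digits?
Last∈{0,2,4,6,8}. Last=0: 504. Last nonzero: 4×8×P(8,2) = 1792. Total = 2296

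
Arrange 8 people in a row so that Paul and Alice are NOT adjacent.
Total - adjacent = 8! - (8-1)!×2 = 40320 - 10080 = 30240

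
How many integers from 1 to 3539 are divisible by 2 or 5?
⌊3539/2⌋ + ⌊3539/5⌋ - ⌊3539/10⌋ = 1769 + 707 - 353 = 2123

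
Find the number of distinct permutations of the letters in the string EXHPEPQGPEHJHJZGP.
17! / (3! × 1! × 4! × 1! × 1! × 3! × 2! × 2!) = 102918816000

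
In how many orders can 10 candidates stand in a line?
10! = 3628800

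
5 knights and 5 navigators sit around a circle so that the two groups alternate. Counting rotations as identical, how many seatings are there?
Fix one of the knights: (5-1)! ways for the remaining knights, × 5! ways for the navigators = 24 × 120 = 2880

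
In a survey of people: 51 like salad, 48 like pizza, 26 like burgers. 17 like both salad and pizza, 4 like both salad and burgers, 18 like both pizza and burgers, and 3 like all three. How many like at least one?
|A∪B∪C| = 51+48+26-17-4-18+3 = 89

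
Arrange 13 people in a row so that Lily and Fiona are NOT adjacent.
Total - adjacent = 13! - (13-1)!×2 = 6227020800 - 958003200 = 5269017600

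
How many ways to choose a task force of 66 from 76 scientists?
C(76,66) = 76!/(66!×10!) = 954526728530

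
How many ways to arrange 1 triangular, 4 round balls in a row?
5! / (1! × 4!) = 5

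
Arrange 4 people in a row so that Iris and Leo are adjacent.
Treat as block: (4-1)! × 2! = 6 × 2 = 12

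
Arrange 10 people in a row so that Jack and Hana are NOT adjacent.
Total - adjacent = 10! - (10-1)!×2 = 3628800 - 725760 = 2903040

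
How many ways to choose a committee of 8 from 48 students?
C(48,8) = 48!/(8!×40!) = 377348994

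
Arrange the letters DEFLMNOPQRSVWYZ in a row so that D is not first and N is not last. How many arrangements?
By inclusion-exclusion: 15! - 2×(15-1)! + (15-2)! = 1307674368000 - 174356582400 + 6227020800 = 1139544806400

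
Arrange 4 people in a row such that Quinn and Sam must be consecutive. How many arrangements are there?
Treat the 2 as one block: (4-2+1)! × 2! = 6 × 2 = 12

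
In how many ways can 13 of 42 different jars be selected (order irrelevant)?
C(42,13) = 42!/(13!×29!) = 25518731280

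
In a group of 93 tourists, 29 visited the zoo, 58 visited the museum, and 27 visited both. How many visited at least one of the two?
|A∪B| = |A| + |B| - |A∩B| = 29 + 58 - 27 = 60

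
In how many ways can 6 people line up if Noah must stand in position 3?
Fix one position: (6-1)! = 120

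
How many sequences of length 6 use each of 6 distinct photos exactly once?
6! = 720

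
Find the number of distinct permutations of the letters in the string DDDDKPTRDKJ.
11! / (5! × 1! × 1! × 1! × 1! × 2!) = 166320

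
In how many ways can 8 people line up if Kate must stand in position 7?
Fix one position: (8-1)! = 5040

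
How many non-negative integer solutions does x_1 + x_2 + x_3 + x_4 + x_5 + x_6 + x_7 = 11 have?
C(11+7-1, 7-1) = C(17, 6) = 12376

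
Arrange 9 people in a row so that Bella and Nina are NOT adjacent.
Total - adjacent = 9! - (9-1)!×2 = 362880 - 80640 = 282240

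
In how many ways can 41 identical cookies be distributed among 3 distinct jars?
C(41+3-1, 3-1) = C(43, 2) = 903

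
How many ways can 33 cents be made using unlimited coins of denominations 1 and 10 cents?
Coefficient of x^33 in 1/(1-x^1) · 1/(1-x^10). Use j coins of 10 for j = 0..⌊33/10⌋ = 3, the rest in 1s: 3 + 1 = 4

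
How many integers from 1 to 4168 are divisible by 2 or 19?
⌊4168/2⌋ + ⌊4168/19⌋ - ⌊4168/38⌋ = 2084 + 219 - 109 = 2194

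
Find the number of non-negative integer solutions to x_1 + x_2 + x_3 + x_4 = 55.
C(55+4-1, 4-1) = C(58, 3) = 30856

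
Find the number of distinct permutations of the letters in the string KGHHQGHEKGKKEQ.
14! / (2! × 3! × 2! × 3! × 4!) = 25225200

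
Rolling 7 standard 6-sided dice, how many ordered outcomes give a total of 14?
Coefficient of x^14 in (x + x² + ... + x^6)^7. By inclusion-exclusion on dice exceeding 6: Σ_j (-1)^j C(7,j)·C(14-1-6j, 6) = C(7,0)·C(13,6) - C(7,1)·C(7,6) = 1·1716 - 7·7 = 1667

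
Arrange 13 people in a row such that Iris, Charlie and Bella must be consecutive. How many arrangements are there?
Treat the 3 as one block: (13-3+1)! × 3! = 39916800 × 6 = 239500800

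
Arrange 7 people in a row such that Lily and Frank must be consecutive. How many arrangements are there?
Treat the 2 as one block: (7-2+1)! × 2! = 720 × 2 = 1440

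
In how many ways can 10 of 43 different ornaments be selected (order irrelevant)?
C(43,10) = 43!/(10!×33!) = 1917334783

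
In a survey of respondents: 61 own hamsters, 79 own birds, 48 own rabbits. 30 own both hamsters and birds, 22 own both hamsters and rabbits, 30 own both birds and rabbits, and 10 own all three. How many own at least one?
|A∪B∪C| = 61+79+48-30-22-30+10 = 116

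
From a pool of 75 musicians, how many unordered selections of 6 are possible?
C(75,6) = 75!/(6!×69!) = 201359550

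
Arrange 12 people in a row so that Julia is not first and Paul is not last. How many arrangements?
By inclusion-exclusion: 12! - 2×(12-1)! + (12-2)! = 479001600 - 79833600 + 3628800 = 402796800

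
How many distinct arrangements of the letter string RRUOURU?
7! / (1! × 3! × 3!) = 140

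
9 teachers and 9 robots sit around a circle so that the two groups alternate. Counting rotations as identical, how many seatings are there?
Fix one of the teachers: (9-1)! ways for the remaining teachers, × 9! ways for the robots = 40320 × 362880 = 14631321600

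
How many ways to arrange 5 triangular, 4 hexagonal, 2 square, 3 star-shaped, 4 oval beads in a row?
18! / (5! × 4! × 2! × 3! × 4!) = 7718911200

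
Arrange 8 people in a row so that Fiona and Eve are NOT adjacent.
Total - adjacent = 8! - (8-1)!×2 = 40320 - 10080 = 30240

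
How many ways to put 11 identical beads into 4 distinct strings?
C(11+4-1, 4-1) = C(14, 3) = 364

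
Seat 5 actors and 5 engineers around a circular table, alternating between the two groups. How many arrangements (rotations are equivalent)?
Fix one of the actors: (5-1)! ways for the remaining actors, × 5! ways for the engineers = 24 × 120 = 2880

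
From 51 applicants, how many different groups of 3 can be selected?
C(51,3) = 51!/(3!×48!) = 20825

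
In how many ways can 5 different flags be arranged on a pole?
5! = 120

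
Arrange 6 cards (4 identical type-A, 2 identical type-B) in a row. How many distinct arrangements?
6! / (4! × 2!) = 15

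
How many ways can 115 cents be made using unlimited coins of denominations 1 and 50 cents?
Coefficient of x^115 in 1/(1-x^1) · 1/(1-x^50). Use j coins of 50 for j = 0..⌊115/50⌋ = 2, the rest in 1s: 2 + 1 = 3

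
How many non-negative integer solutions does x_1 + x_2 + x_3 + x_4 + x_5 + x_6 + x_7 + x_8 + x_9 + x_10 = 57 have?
C(57+10-1, 10-1) = C(66, 9) = 37014131440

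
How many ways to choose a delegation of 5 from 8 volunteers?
C(8,5) = 8!/(5!×3!) = 56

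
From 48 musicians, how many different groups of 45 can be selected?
C(48,45) = 48!/(45!×3!) = 17296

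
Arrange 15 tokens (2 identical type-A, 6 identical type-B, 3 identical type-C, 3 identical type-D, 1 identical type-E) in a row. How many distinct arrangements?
15! / (2! × 6! × 3! × 3! × 1!) = 25225200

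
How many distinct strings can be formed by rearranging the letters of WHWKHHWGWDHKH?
13! / (4! × 2! × 1! × 1! × 5!) = 1081080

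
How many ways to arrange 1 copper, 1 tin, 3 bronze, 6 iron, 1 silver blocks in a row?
12! / (1! × 1! × 3! × 6! × 1!) = 110880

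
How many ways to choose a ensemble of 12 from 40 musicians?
C(40,12) = 40!/(12!×28!) = 5586853480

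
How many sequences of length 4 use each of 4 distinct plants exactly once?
4! = 24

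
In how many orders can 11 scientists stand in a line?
11! = 39916800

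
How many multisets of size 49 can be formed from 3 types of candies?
C(49+3-1, 3-1) = C(51, 2) = 1275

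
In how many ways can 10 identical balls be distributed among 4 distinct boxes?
C(10+4-1, 4-1) = C(13, 3) = 286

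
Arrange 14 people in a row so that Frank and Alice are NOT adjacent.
Total - adjacent = 14! - (14-1)!×2 = 87178291200 - 12454041600 = 74724249600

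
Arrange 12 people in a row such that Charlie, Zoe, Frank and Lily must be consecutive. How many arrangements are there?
Treat the 4 as one block: (12-4+1)! × 4! = 362880 × 24 = 8709120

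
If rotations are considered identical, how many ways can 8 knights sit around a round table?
Circular: fix one position, arrange the rest. (8-1)! = 5040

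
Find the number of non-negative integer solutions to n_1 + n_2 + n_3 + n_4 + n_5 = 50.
C(50+5-1, 5-1) = C(54, 4) = 316251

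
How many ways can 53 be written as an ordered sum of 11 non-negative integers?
C(53+11-1, 11-1) = C(63, 10) = 127805525001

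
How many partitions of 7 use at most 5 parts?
By conjugation, equals partitions of 7 into parts ≤ 5. Let r_j(i) = number of partitions of i into parts ≤ j, for i = 0..7. r_1(i) = 1 for all i; r_j(i) = r_{j-1}(i) + r_j(i-j). Rows j = 2..5: ≤2: 1 1 2 2 3 3 4 4; ≤3: 1 1 2 3 4 5 7 8; ≤4: 1 1 2 3 5 6 9 11; ≤5: 1 1 2 3 5 7 10 13. r_5(7) = 13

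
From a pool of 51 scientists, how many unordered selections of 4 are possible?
C(51,4) = 51!/(4!×47!) = 249900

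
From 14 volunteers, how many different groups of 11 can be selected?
C(14,11) = 14!/(11!×3!) = 364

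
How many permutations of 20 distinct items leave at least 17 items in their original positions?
Exactly j fixed points: C(20,j)·!(20-j); sum over j ≥ 17 (derangement numbers via !m = (m-1)·(!(m-1) + !(m-2)): !0..!3 = 1, 0, 1, 2). Σ_{j=17}^{20} C(20,j)·!(20-j) = C(20,17)·!3 + C(20,18)·!2 + C(20,19)·!1 + C(20,20)·!0 = 1140·2 + 190·1 + 20·0 + 1·1 = 2471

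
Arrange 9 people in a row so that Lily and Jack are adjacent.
Treat as block: (9-1)! × 2! = 40320 × 2 = 80640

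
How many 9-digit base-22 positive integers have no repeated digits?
First digit: 21 choices (nonzero). Then descending: 21 × 21 × 20 × 19 × 18 × 17 × 16 × 15 × 14 = 172299052800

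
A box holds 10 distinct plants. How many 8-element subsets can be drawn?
C(10,8) = 10!/(8!×2!) = 45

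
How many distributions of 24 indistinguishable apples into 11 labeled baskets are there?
C(24+11-1, 11-1) = C(34, 10) = 131128140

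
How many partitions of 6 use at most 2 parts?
By conjugation, equals partitions of 6 into parts ≤ 2. Let r_j(i) = number of partitions of i into parts ≤ j, for i = 0..6. r_1(i) = 1 for all i; r_j(i) = r_{j-1}(i) + r_j(i-j). Rows j = 2..2: ≤2: 1 1 2 2 3 3 4. r_2(6) = 4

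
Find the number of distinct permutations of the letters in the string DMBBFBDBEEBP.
12! / (5! × 1! × 1! × 1! × 2! × 2!) = 997920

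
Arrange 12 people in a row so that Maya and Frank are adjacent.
Treat as block: (12-1)! × 2! = 39916800 × 2 = 79833600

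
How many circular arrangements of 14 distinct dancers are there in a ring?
Circular: fix one position, arrange the rest. (14-1)! = 6227020800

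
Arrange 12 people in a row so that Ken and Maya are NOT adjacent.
Total - adjacent = 12! - (12-1)!×2 = 479001600 - 79833600 = 399168000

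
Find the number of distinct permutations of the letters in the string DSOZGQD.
7! / (1! × 2! × 1! × 1! × 1! × 1!) = 2520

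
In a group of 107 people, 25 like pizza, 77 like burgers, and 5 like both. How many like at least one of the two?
|A∪B| = |A| + |B| - |A∩B| = 25 + 77 - 5 = 97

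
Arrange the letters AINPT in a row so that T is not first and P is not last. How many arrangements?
By inclusion-exclusion: 5! - 2×(5-1)! + (5-2)! = 120 - 48 + 6 = 78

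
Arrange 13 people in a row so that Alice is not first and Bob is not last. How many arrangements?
By inclusion-exclusion: 13! - 2×(13-1)! + (13-2)! = 6227020800 - 958003200 + 39916800 = 5308934400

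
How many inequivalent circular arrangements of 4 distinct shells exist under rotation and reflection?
(4-1)!/2 = 6/2 = 3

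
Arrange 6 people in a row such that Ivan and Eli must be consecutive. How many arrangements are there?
Treat the 2 as one block: (6-2+1)! × 2! = 120 × 2 = 240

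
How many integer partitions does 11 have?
Pentagonal recurrence p(n) = p(n-1) + p(n-2) - p(n-5) - p(n-7) + p(n-12) + p(n-15) - ... gives p(0..10) = 1, 1, 2, 3, 5, 7, 11, 15, 22, 30, 42. p(11) = p(10) + p(9) - p(6) - p(4) = 42 + 30 - 11 - 5 = 56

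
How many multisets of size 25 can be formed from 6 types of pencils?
C(25+6-1, 6-1) = C(30, 5) = 142506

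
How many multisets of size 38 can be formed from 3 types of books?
C(38+3-1, 3-1) = C(40, 2) = 780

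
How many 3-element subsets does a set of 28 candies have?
C(28,3) = 28!/(3!×25!) = 3276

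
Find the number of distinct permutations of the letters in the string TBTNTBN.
7! / (3! × 2! × 2!) = 210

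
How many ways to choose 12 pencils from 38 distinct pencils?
C(38,12) = 38!/(12!×26!) = 2707475148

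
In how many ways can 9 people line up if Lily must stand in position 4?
Fix one position: (9-1)! = 40320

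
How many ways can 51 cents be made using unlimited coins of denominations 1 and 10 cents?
Coefficient of x^51 in 1/(1-x^1) · 1/(1-x^10). Use j coins of 10 for j = 0..⌊51/10⌋ = 5, the rest in 1s: 5 + 1 = 6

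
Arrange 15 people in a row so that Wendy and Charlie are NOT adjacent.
Total - adjacent = 15! - (15-1)!×2 = 1307674368000 - 174356582400 = 1133317785600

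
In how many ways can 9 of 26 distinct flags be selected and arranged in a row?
P(26,9) = 26!/(26-9)! = 1133836704000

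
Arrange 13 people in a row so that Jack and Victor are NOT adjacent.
Total - adjacent = 13! - (13-1)!×2 = 6227020800 - 958003200 = 5269017600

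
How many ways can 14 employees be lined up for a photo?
14! = 87178291200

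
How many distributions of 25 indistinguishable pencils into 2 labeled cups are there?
C(25+2-1, 2-1) = C(26, 1) = 26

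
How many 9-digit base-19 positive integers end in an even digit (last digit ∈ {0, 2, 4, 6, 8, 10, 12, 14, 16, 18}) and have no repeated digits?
Last∈{0,2,4,6,8,10,12,14,16,18}. Last=0: 1764322560. Last nonzero: 9×17×P(17,7) = 14996741760. Total = 16761064320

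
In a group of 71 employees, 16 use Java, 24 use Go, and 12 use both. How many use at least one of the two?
|A∪B| = |A| + |B| - |A∩B| = 16 + 24 - 12 = 28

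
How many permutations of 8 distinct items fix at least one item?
Complement of the derangements. !8 = Σ_{j=0}^{8} (-1)^j·8!/j! = 40320 - 40320 + 20160 - 6720 + 1680 - 336 + 56 - 8 + 1 = 14833. 8! - !8 = 40320 - 14833 = 25487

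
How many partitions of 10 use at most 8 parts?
By conjugation, equals partitions of 10 into parts ≤ 8. Let r_j(i) = number of partitions of i into parts ≤ j, for i = 0..10. r_1(i) = 1 for all i; r_j(i) = r_{j-1}(i) + r_j(i-j). Rows j = 2..8: ≤2: 1 1 2 2 3 3 4 4 5 5 6; ≤3: 1 1 2 3 4 5 7 8 10 12 14; ≤4: 1 1 2 3 5 6 9 11 15 18 23; ≤5: 1 1 2 3 5 7 10 13 18 23 30; ≤6: 1 1 2 3 5 7 11 14 20 26 35; ≤7: 1 1 2 3 5 7 11 15 21 28 38; ≤8: 1 1 2 3 5 7 11 15 22 29 40. r_8(10) = 40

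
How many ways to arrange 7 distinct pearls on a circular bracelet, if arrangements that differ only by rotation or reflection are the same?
(7-1)!/2 = 720/2 = 360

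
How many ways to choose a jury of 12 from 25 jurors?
C(25,12) = 25!/(12!×13!) = 5200300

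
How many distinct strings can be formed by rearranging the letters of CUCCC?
5! / (4! × 1!) = 5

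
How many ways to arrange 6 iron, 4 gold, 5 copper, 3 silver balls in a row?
18! / (6! × 4! × 5! × 3!) = 514594080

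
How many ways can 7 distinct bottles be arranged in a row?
7! = 5040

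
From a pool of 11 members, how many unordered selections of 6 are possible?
C(11,6) = 11!/(6!×5!) = 462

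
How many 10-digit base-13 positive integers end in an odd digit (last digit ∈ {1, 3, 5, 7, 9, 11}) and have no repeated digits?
Last∈{1,3,5,7,9,11}. Last=0: 0. Last nonzero: 6×11×P(11,8) = 439084800. Total = 439084800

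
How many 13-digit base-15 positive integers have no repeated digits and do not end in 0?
Last digit: 14 nonzero choices. First digit: 13 (nonzero, ≠last). Middle 11: P(13,11) = 3113510400. Total = 566658892800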